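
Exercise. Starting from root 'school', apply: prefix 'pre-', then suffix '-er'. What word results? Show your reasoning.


Step 1: Add prefix 'pre-' to 'school' = 'preschool'
Step 2: Add suffix '-er' to 'preschool' = 'preschooler'

preschooler


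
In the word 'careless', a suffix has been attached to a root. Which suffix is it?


The word 'careless' = 'care' (root) + '-less' (suffix). The suffix is '-less'.

less


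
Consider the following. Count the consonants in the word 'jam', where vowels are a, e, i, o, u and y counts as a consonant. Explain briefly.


Consonants in 'jam': j, m = 2 consonants.

2


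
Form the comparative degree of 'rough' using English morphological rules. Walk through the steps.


Apply comparative formation (add -er): 'rough' -> 'rougher'.

rougher


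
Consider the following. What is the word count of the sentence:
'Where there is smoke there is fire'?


Split into words: Where | there | is | smoke | there | is | fire = 7 words.

7


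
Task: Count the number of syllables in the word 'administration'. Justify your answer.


Break 'administration' into syllables: ad-min-is-tra-tion -> ad | min | is | tra | tion = 5 syllables

5 syllables


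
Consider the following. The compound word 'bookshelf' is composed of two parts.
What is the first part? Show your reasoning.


Split 'bookshelf' into 'book' + 'shelf'. The first part is 'book'.

book


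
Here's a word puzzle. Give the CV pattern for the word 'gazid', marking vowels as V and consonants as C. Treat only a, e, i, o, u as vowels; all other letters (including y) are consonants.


Letter mapping: g = C, a = V, z = C, i = V, d = C.

CVCVC


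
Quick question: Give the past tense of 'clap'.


Apply rule: Double final consonant and add -ed. 'clap' becomes 'clapped'.

clapped


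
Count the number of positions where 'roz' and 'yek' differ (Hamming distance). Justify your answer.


Alignment:
Position 1: 'r' vs 'y' = DIFFER
Position 2: 'o' vs 'e' = DIFFER
Position 3: 'z' vs 'k' = DIFFER
Total differences: 3

3


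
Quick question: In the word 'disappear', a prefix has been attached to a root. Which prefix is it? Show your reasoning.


The word 'disappear' = 'dis' (prefix) + 'appear' (root). The prefix is 'dis'.

dis


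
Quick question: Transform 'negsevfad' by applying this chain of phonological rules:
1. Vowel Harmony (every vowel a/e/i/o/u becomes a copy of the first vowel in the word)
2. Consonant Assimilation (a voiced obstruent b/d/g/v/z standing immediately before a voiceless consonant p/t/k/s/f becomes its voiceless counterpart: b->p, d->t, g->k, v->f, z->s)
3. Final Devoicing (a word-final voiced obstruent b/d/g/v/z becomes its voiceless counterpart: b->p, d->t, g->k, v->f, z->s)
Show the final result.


Starting form: 'negsevfad'
Rule 1: Vowel Harmony: all vowels become 'e' (matching first vowel). 'negsevfad' -> 'negsevfed'
Rule 2: Consonant Assimilation: voiced obstruent before voiceless consonant becomes voiceless ('gs' -> 'ks', 'vf' -> 'ff'). 'negsevfed' -> 'nekseffed'
Rule 3: Final Devoicing: word-final voiced obstruent 'd' becomes voiceless 't'. 'nekseffed' -> 'nekseffet'
Final form: 'nekseffet'

nekseffet


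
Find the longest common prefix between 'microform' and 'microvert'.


Compare from the start: 5 characters match: 'micro'. Mismatch at position 6: 'f' vs 'v'.

micro


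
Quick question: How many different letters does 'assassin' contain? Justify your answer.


Unique letters in 'assassin': {a, i, n, s} = 4 distinct letters.

4


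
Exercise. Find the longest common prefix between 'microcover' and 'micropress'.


Compare from the start: 5 characters match: 'micro'. Mismatch at position 6: 'c' vs 'p'.

micro


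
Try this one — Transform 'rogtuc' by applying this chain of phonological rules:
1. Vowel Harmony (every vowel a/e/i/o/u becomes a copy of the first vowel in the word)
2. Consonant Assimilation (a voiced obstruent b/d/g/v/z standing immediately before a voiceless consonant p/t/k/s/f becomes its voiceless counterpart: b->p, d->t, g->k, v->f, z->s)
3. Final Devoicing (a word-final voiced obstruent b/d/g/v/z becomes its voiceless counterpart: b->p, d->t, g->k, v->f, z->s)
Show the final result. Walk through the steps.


Starting form: 'rogtuc'
Rule 1: Vowel Harmony: all vowels become 'o' (matching first vowel). 'rogtuc' -> 'rogtoc'
Rule 2: Consonant Assimilation: voiced obstruent before voiceless consonant becomes voiceless ('gt' -> 'kt'). 'rogtoc' -> 'roktoc'
Rule 3: Final Devoicing: final consonant 'c' is not one of the voiced obstruents b/d/g/v/z. No change.
Final form: 'roktoc'

roktoc


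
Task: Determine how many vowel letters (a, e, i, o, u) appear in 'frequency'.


Vowels in 'frequency': e, u, e = 3 vowels.

3


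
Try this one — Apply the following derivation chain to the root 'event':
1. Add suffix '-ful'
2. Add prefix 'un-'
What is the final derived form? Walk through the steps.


Step 1: Add suffix '-ful' to 'event' = 'eventful'
Step 2: Add prefix 'un-' to 'eventful' = 'uneventful'

uneventful


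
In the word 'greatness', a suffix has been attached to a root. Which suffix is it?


The word 'greatness' = 'great' (root) + '-ness' (suffix). The suffix is '-ness'.

ness


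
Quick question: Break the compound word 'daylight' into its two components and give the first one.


Split 'daylight' into 'day' + 'light'. The first part is 'day'.

day


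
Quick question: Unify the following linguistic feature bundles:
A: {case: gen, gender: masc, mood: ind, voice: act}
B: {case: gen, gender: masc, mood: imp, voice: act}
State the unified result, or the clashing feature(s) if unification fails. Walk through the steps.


Compare features:
case: A=gen vs B=gen -> unified: gen
gender: A=masc vs B=masc -> unified: masc
mood: A=ind vs B=imp -> CLASH
voice: A=act vs B=act -> unified: act
Clash detected on feature 'mood' (ind vs imp); unification fails.

CLASH on 'mood' (ind vs imp)


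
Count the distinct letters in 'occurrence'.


Unique letters in 'occurrence': {c, e, n, o, r, u} = 6 distinct letters.

6


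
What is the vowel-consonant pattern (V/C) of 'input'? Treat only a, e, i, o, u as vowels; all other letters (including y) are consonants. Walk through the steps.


Letter mapping: i = V, n = C, p = C, u = V, t = C.

VCCVC


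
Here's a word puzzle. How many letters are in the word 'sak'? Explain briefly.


Spell out 'sak' and number each letter: s(1), a(2), k(3). Total: 3 letters.

3


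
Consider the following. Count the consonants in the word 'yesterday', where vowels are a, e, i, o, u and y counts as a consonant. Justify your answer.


Consonants in 'yesterday': y, s, t, r, d, y = 6 consonants.

6


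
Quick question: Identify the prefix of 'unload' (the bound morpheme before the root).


The word 'unload' = 'un' (prefix) + 'load' (root). The prefix is 'un'.

un


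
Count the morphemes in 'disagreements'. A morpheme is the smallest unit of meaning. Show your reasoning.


Decomposition: dis- (prefix) + agree (root) + -ment (suffix) + -s (plural) = 4 morpheme(s)

4 morphemes


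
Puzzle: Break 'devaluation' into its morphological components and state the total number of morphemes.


Step 1: Identify prefix: 'de' (meaning: reverse/remove)
Step 2: Identify root: 'value'
Step 3: Identify suffix(es): 'ation'
Decomposition: de- (prefix: reverse/remove) + value (root) + -ation (suffix: act of)
Total morphemes: 3

3 morphemes (de- (prefix: reverse/remove) + value (root) + -ation (suffix: act of))


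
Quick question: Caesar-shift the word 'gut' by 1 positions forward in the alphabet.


Shift each letter by 1: g -> h, u -> v, t -> u. Result: 'hvu'.

hvu


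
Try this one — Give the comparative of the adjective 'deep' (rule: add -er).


Apply comparative formation (add -er): 'deep' -> 'deeper'.

deeper


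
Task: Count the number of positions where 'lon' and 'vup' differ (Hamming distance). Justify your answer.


Alignment:
Position 1: 'l' vs 'v' = DIFFER
Position 2: 'o' vs 'u' = DIFFER
Position 3: 'n' vs 'p' = DIFFER
Total differences: 3

3


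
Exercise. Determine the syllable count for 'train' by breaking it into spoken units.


Break 'train' into syllables: train -> train = 1 syllable

1 syllable


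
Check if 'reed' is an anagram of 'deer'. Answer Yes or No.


Sorted letters of 'reed': 'deer'
Sorted letters of 'deer': 'deer'
They match.

Yes


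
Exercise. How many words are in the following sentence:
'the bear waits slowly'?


Split into words: the | bear | waits | slowly = 4 words.

4


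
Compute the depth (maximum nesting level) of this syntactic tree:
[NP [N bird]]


Count bracket nesting levels:
'[' at pos 0: depth = 1
'[' at pos 4: depth = 2
Maximum depth reached: 2

2


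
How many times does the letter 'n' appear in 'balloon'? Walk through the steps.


Letter 'n' in 'balloon': found at position(s) 7 = 1 occurrence(s).

1


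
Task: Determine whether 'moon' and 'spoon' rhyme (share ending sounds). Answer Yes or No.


Rime (stressed vowel + following sounds) of 'moon': -oon = /uːn/
Rime of 'spoon': -oon = /uːn/
/uːn/ and /uːn/ are the same ending sound, so the words rhyme.

Yes


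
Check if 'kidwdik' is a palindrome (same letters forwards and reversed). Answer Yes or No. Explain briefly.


Forward: 'kidwdik'
Reversed: 'kidwdik'
They are identical.

Yes


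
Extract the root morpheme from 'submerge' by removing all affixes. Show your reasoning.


Remove prefix 'sub' from 'submerge' to get root 'merge'.

merge


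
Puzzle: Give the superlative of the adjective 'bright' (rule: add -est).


Apply superlative formation (add -est): 'bright' -> 'brightest'.

brightest


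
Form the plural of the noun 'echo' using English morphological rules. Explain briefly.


Apply rule: Add -es (consonant + o). 'echo' becomes 'echoes'.

echoes


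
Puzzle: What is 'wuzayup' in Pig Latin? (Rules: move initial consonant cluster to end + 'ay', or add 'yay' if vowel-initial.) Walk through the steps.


'wuzayup': move consonant cluster 'w' to end and add 'ay': 'uzayupway'.

uzayupway


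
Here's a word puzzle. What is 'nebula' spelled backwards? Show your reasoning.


Reverse 'nebula' character by character: 'aluben'.

aluben


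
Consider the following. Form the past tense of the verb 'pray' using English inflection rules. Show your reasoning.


Apply rule: Add -ed. 'pray' becomes 'prayed'.

prayed


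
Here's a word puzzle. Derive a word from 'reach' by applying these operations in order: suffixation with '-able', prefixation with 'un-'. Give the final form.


Step 1: Add suffix '-able' to 'reach' = 'reachable'
Step 2: Add prefix 'un-' to 'reachable' = 'unreachable'

unreachable


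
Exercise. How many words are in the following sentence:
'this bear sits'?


Split into words: this | bear | sits = 3 words.

3


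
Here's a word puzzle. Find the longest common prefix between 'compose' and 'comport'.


Compare from the start: 5 characters match: 'compo'. Mismatch at position 6: 's' vs 'r'.

compo


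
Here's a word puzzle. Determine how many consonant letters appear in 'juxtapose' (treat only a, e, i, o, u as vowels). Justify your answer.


Consonants in 'juxtapose': j, x, t, p, s = 5 consonants.

5


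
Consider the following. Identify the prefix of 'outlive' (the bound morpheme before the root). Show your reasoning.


The word 'outlive' = 'out' (prefix) + 'live' (root). The prefix is 'out'.

out


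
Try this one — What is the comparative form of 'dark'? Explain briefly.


Apply comparative formation (add -er): 'dark' -> 'darker'.

darker


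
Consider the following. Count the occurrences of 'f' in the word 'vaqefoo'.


Letter 'f' in 'vaqefoo': found at position(s) 5 = 1 occurrence(s).

1


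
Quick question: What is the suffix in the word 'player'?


The word 'player' = 'play' (root) + '-er' (suffix). The suffix is '-er'.

er


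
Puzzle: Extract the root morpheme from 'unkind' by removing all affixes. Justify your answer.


Remove prefix 'un' from 'unkind' to get root 'kind'.

kind


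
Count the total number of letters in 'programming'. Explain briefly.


Spell out 'programming' and number each letter: p(1), r(2), o(3), g(4), r(5), a(6), m(7), m(8), i(9), n(10), g(11). Total: 11 letters.

11


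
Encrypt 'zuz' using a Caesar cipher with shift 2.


Shift each letter by 2: z -> b, u -> w, z -> b. Result: 'bwb'.

bwb


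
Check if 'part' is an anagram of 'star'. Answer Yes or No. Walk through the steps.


Sorted letters of 'part': 'aprt'
Sorted letters of 'star': 'arst'
They do not match.

No


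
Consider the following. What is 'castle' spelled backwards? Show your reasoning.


Reverse 'castle' character by character: 'eltsac'.

eltsac


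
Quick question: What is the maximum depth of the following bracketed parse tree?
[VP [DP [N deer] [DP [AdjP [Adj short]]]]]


Count bracket nesting levels:
'[' at pos 0: depth = 1
'[' at pos 4: depth = 2
'[' at pos 8: depth = 3
'[' at pos 17: depth = 3
'[' at pos 21: depth = 4
'[' at pos 27: depth = 5
Maximum depth reached: 5

5


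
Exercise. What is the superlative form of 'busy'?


Apply superlative formation (consonant + y: change y to i, add -est): 'busy' -> 'busiest'.

busiest


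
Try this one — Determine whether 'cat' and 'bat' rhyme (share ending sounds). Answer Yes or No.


Rime (stressed vowel + following sounds) of 'cat': -at = /æt/
Rime of 'bat': -at = /æt/
/æt/ and /æt/ are the same ending sound, so the words rhyme.

Yes


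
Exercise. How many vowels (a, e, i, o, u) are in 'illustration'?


Vowels in 'illustration': i, u, a, i, o = 5 vowels.

5


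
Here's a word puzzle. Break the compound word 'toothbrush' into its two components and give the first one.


Split 'toothbrush' into 'tooth' + 'brush'. The first part is 'tooth'.

tooth


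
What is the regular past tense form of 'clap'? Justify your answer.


Apply rule: Double final consonant and add -ed. 'clap' becomes 'clapped'.

clapped


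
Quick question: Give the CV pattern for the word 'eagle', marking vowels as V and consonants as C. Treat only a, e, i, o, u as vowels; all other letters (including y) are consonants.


Letter mapping: e = V, a = V, g = C, l = C, e = V.

VVCCV


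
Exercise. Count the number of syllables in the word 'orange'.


Break 'orange' into syllables: or-ange -> or | ange = 2 syllables

2 syllables


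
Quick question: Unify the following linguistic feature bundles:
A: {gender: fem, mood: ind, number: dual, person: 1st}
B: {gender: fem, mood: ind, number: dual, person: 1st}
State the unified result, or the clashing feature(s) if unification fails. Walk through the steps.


Compare features:
gender: A=fem vs B=fem -> unified: fem
mood: A=ind vs B=ind -> unified: ind
number: A=dual vs B=dual -> unified: dual
person: A=1st vs B=1st -> unified: 1st
No clashes found.

Unified: {gender: fem, mood: ind, number: dual, person: 1st}


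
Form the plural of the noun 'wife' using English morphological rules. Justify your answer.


Apply rule: Change -fe to -ves. 'wife' becomes 'wives'.

wives


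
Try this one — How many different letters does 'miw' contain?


Unique letters in 'miw': {i, m, w} = 3 distinct letters.

3


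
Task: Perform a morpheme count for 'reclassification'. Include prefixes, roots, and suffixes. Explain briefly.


Decomposition: re- (prefix) + class (root) + -ify (suffix) + -ation (suffix) = 4 morpheme(s)

4 morphemes


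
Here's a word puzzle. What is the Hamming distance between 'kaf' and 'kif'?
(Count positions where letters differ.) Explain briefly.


Alignment:
Position 1: 'k' vs 'k' = match
Position 2: 'a' vs 'i' = DIFFER
Position 3: 'f' vs 'f' = match
Total differences: 1

1


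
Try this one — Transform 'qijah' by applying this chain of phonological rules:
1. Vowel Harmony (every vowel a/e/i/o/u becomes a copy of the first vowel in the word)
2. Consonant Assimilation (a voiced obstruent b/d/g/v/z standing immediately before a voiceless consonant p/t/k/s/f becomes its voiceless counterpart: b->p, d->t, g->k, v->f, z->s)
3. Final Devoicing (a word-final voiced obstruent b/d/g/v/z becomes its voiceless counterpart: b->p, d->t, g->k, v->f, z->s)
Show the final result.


Starting form: 'qijah'
Rule 1: Vowel Harmony: all vowels become 'i' (matching first vowel). 'qijah' -> 'qijih'
Rule 2: Consonant Assimilation: no voiced obstruent (b/d/g/v/z) stands immediately before a voiceless consonant (p/t/k/s/f). No change.
Rule 3: Final Devoicing: final consonant 'h' is not one of the voiced obstruents b/d/g/v/z. No change.
Final form: 'qijih'

qijih


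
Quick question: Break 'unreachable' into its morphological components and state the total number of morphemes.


Step 1: Identify prefix: 'un' (meaning: not/reverse)
Step 2: Identify root: 'reach'
Step 3: Identify suffix(es): 'able'
Decomposition: un- (prefix: not/reverse) + reach (root) + -able (suffix: capable of)
Total morphemes: 3

3 morphemes (un- (prefix: not/reverse) + reach (root) + -able (suffix: capable of))


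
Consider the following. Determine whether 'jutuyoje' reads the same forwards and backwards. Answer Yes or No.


Forward: 'jutuyoje'
Reversed: 'ejoyutuj'
They differ.

No


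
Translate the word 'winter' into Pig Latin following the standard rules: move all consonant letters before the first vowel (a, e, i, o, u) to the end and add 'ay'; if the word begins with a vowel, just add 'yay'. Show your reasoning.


'winter': move consonant cluster 'w' to end and add 'ay': 'interway'.

interway


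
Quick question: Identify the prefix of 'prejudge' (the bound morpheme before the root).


The word 'prejudge' = 'pre' (prefix) + 'judge' (root). The prefix is 'pre'.

pre


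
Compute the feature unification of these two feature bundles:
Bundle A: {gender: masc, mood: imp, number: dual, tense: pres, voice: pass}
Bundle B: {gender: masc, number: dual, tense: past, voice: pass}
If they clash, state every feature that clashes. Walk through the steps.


Compare features:
gender: A=masc vs B=masc -> unified: masc
mood: A=imp vs B=_ -> unified: imp
number: A=dual vs B=dual -> unified: dual
tense: A=pres vs B=past -> CLASH
voice: A=pass vs B=pass -> unified: pass
Clash detected on feature 'tense' (pres vs past); unification fails.

CLASH on 'tense' (pres vs past)


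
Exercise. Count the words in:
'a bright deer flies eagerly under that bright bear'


Split into words: a | bright | deer | flies | eagerly | under | that | bright | bear = 9 words.

9


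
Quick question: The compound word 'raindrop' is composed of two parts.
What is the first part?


Split 'raindrop' into 'rain' + 'drop'. The first part is 'rain'.

rain


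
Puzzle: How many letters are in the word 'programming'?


Spell out 'programming' and number each letter: p(1), r(2), o(3), g(4), r(5), a(6), m(7), m(8), i(9), n(10), g(11). Total: 11 letters.

11


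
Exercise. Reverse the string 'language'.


Reverse 'language' character by character: 'egaugnal'.

egaugnal


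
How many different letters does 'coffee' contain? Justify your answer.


Unique letters in 'coffee': {c, e, f, o} = 4 distinct letters.

4


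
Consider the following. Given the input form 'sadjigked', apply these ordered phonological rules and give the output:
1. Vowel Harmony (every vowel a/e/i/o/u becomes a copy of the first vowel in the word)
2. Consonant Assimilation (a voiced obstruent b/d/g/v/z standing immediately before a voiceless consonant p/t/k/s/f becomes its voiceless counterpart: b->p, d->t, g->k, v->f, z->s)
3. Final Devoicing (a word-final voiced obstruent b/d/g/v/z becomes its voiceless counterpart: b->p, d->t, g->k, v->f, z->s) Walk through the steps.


Starting form: 'sadjigked'
Rule 1: Vowel Harmony: all vowels become 'a' (matching first vowel). 'sadjigked' -> 'sadjagkad'
Rule 2: Consonant Assimilation: voiced obstruent before voiceless consonant becomes voiceless ('gk' -> 'kk'). 'sadjagkad' -> 'sadjakkad'
Rule 3: Final Devoicing: word-final voiced obstruent 'd' becomes voiceless 't'. 'sadjakkad' -> 'sadjakkat'
Final form: 'sadjakkat'

sadjakkat


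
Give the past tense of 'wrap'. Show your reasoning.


Apply rule: Double final consonant and add -ed. 'wrap' becomes 'wrapped'.

wrapped


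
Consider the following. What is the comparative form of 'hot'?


Apply comparative formation (double final consonant, add -er): 'hot' -> 'hotter'.

hotter


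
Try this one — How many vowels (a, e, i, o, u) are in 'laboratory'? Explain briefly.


Vowels in 'laboratory': a, o, a, o = 4 vowels.

4


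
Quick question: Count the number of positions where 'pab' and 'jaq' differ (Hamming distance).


Alignment:
Position 1: 'p' vs 'j' = DIFFER
Position 2: 'a' vs 'a' = match
Position 3: 'b' vs 'q' = DIFFER
Total differences: 2

2


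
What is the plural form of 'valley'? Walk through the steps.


Apply rule: Add -s. 'valley' becomes 'valleys'.

valleys


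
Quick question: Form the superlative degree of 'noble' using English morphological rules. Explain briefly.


Apply superlative formation (ends in e: add -st): 'noble' -> 'noblest'.

noblest


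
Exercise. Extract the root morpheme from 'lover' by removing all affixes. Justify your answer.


Remove suffix '-er' from 'lover' to get root 'love'.

love


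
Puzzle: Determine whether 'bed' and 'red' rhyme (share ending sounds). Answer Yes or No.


Rime (stressed vowel + following sounds) of 'bed': -ed = /ɛd/
Rime of 'red': -ed = /ɛd/
/ɛd/ and /ɛd/ are the same ending sound, so the words rhyme.

Yes


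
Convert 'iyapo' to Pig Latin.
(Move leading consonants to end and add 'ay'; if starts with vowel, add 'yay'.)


'iyapo' starts with a vowel, so add 'yay': 'iyapoyay'.

iyapoyay


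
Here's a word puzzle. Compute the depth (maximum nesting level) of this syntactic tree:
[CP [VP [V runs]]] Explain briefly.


Count bracket nesting levels:
'[' at pos 0: depth = 1
'[' at pos 4: depth = 2
'[' at pos 8: depth = 3
Maximum depth reached: 3

3


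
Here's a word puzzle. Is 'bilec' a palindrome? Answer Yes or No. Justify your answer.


Forward: 'bilec'
Reversed: 'celib'
They differ.

No


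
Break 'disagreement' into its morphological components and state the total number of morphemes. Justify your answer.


Step 1: Identify prefix: 'dis' (meaning: not/apart)
Step 2: Identify root: 'agree'
Step 3: Identify suffix(es): 'ment'
Decomposition: dis- (prefix: not/apart) + agree (root) + -ment (suffix: action/result)
Total morphemes: 3

3 morphemes (dis- (prefix: not/apart) + agree (root) + -ment (suffix: action/result))


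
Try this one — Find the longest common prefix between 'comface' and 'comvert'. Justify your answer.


Compare from the start: 3 characters match: 'com'. Mismatch at position 4: 'f' vs 'v'.

com


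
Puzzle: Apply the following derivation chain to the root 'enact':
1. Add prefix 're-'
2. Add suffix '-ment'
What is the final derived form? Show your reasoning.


Step 1: Add prefix 're-' to 'enact' = 'reenact'
Step 2: Add suffix '-ment' to 'reenact' = 'reenactment'

reenactment


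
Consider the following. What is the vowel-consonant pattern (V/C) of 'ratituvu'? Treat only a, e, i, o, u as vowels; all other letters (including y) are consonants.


Letter mapping: r = C, a = V, t = C, i = V, t = C, u = V, v = C, u = V.

CVCVCVCV


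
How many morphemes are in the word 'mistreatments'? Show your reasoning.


Decomposition: mis- (prefix) + treat (root) + -ment (suffix) + -s (plural) = 4 morpheme(s)

4 morphemes


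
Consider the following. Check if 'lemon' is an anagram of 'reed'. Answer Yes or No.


Sorted letters of 'lemon': 'elmno'
Sorted letters of 'reed': 'deer'
They do not match.

No


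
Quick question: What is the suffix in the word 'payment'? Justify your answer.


The word 'payment' = 'pay' (root) + '-ment' (suffix). The suffix is '-ment'.

ment


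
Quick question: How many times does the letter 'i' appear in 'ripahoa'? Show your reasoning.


Letter 'i' in 'ripahoa': found at position(s) 2 = 1 occurrence(s).

1


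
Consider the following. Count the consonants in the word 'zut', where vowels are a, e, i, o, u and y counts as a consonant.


Consonants in 'zut': z, t = 2 consonants.

2


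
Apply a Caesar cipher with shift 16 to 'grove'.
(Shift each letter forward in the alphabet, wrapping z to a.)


Shift each letter by 16: g -> w, r -> h, o -> e, v -> l, e -> u. Result: 'whelu'.

whelu


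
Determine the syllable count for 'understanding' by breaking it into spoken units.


Break 'understanding' into syllables: un-der-stand-ing -> un | der | stand | ing = 4 syllables

4 syllables


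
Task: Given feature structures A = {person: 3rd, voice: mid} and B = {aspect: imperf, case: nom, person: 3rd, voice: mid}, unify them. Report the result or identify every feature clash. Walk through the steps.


Compare features:
aspect: A=_ vs B=imperf -> unified: imperf
case: A=_ vs B=nom -> unified: nom
person: A=3rd vs B=3rd -> unified: 3rd
voice: A=mid vs B=mid -> unified: mid
No clashes found.

Unified: {aspect: imperf, case: nom, person: 3rd, voice: mid}


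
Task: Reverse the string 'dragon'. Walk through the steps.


Reverse 'dragon' character by character: 'nogard'.

nogard


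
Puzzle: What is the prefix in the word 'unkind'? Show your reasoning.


The word 'unkind' = 'un' (prefix) + 'kind' (root). The prefix is 'un'.

un


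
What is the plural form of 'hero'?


Apply rule: Add -es (consonant + o). 'hero' becomes 'heroes'.

heroes


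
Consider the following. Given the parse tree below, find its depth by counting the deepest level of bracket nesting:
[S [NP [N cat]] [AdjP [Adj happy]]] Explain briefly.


Count bracket nesting levels:
'[' at pos 0: depth = 1
'[' at pos 3: depth = 2
'[' at pos 7: depth = 3
'[' at pos 16: depth = 2
'[' at pos 22: depth = 3
Maximum depth reached: 3

3


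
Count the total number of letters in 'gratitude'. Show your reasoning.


Spell out 'gratitude' and number each letter: g(1), r(2), a(3), t(4), i(5), t(6), u(7), d(8), e(9). Total: 9 letters.

9


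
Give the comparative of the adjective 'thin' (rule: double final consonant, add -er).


Apply comparative formation (double final consonant, add -er): 'thin' -> 'thinner'.

thinner


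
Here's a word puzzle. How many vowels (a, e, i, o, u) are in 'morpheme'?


Vowels in 'morpheme': o, e, e = 3 vowels.

3


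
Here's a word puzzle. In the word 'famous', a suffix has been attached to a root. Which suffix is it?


The word 'famous' = 'fame' (root) + '-ous' (suffix). The suffix is '-ous'.

ous


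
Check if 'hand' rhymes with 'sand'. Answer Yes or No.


Rime (stressed vowel + following sounds) of 'hand': -and = /ænd/
Rime of 'sand': -and = /ænd/
/ænd/ and /ænd/ are the same ending sound, so the words rhyme.

Yes


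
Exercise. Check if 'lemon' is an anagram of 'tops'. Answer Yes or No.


Sorted letters of 'lemon': 'elmno'
Sorted letters of 'tops': 'opst'
They do not match.

No


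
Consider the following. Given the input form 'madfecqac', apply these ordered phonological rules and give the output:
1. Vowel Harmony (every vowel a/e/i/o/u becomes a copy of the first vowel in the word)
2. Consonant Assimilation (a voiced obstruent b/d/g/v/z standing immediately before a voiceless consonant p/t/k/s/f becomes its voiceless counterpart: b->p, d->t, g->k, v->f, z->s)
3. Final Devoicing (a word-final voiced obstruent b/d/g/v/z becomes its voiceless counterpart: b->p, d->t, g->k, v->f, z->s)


Starting form: 'madfecqac'
Rule 1: Vowel Harmony: all vowels become 'a' (matching first vowel). 'madfecqac' -> 'madfacqac'
Rule 2: Consonant Assimilation: voiced obstruent before voiceless consonant becomes voiceless ('df' -> 'tf'). 'madfacqac' -> 'matfacqac'
Rule 3: Final Devoicing: final consonant 'c' is not one of the voiced obstruents b/d/g/v/z. No change.
Final form: 'matfacqac'

matfacqac


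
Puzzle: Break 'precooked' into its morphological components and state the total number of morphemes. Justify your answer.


Step 1: Identify prefix: 'pre' (meaning: before)
Step 2: Identify root: 'cook'
Step 3: Identify suffix(es): 'ed'
Decomposition: pre- (prefix: before) + cook (root) + -ed (suffix: past)
Total morphemes: 3

3 morphemes (pre- (prefix: before) + cook (root) + -ed (suffix: past))


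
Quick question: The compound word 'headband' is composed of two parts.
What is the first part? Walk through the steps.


Split 'headband' into 'head' + 'band'. The first part is 'head'.

head


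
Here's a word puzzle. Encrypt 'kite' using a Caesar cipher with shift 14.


Shift each letter by 14: k -> y, i -> w, t -> h, e -> s. Result: 'ywhs'.

ywhs


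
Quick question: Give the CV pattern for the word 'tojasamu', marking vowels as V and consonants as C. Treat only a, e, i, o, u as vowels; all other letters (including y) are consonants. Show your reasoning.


Letter mapping: t = C, o = V, j = C, a = V, s = C, a = V, m = C, u = V.

CVCVCVCV


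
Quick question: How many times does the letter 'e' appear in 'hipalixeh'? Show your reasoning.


Letter 'e' in 'hipalixeh': found at position(s) 8 = 1 occurrence(s).

1


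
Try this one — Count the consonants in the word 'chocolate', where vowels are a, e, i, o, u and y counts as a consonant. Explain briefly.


Consonants in 'chocolate': c, h, c, l, t = 5 consonants.

5


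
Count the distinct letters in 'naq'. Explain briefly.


Unique letters in 'naq': {a, n, q} = 3 distinct letters.

3


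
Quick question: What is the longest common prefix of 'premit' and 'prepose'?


Compare from the start: 3 characters match: 'pre'. Mismatch at position 4: 'm' vs 'p'.

pre


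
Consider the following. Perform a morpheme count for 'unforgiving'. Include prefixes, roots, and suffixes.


Decomposition: un- (prefix) + forgive (root) + -ing (suffix) = 3 morpheme(s)

3 morphemes


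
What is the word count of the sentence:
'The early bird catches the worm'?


Split into words: The | early | bird | catches | the | worm = 6 words.

6


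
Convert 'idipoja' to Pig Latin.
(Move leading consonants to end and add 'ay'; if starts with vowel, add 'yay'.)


'idipoja' starts with a vowel, so add 'yay': 'idipojayay'.

idipojayay


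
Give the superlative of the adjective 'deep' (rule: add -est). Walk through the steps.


Apply superlative formation (add -est): 'deep' -> 'deepest'.

deepest


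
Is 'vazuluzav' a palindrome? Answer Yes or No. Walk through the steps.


Forward: 'vazuluzav'
Reversed: 'vazuluzav'
They are identical.

Yes


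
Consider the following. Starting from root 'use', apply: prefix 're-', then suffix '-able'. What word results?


Step 1: Add prefix 're-' to 'use' = 'reuse'
Step 2: Add suffix '-able' to 'reuse' = 'reusable'

reusable


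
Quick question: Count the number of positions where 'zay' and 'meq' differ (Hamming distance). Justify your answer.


Alignment:
Position 1: 'z' vs 'm' = DIFFER
Position 2: 'a' vs 'e' = DIFFER
Position 3: 'y' vs 'q' = DIFFER
Total differences: 3

3


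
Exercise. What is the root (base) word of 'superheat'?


Remove prefix 'super' from 'superheat' to get root 'heat'.

heat


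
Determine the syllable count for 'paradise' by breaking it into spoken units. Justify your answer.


Break 'paradise' into syllables: par-a-dise -> par | a | dise = 3 syllables

3 syllables


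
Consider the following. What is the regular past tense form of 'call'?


Apply rule: Add -ed. 'call' becomes 'called'.

called


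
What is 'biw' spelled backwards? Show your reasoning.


Reverse 'biw' character by character: 'wib'.

wib


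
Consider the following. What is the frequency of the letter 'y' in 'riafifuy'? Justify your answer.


Letter 'y' in 'riafifuy': found at position(s) 8 = 1 occurrence(s).

1


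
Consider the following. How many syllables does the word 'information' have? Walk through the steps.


Break 'information' into syllables: in-for-ma-tion -> in | for | ma | tion = 4 syllables

4 syllables


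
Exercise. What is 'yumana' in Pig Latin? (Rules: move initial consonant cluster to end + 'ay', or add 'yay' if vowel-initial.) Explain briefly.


'yumana': move consonant cluster 'y' to end and add 'ay': 'umanayay'.

umanayay


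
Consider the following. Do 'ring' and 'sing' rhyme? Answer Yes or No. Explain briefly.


Rime (stressed vowel + following sounds) of 'ring': -ing = /ɪŋ/
Rime of 'sing': -ing = /ɪŋ/
/ɪŋ/ and /ɪŋ/ are the same ending sound, so the words rhyme.

Yes


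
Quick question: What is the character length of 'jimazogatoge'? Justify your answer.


Spell out 'jimazogatoge' and number each letter: j(1), i(2), m(3), a(4), z(5), o(6), g(7), a(8), t(9), o(10), g(11), e(12). Total: 12 letters.

12


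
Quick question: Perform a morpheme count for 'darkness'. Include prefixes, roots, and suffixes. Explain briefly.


Decomposition: dark (root) + -ness (suffix) = 2 morpheme(s)

2 morphemes


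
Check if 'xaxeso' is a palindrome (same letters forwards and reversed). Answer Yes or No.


Forward: 'xaxeso'
Reversed: 'osexax'
They differ.

No


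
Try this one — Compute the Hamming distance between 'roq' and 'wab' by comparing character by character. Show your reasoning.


Alignment:
Position 1: 'r' vs 'w' = DIFFER
Position 2: 'o' vs 'a' = DIFFER
Position 3: 'q' vs 'b' = DIFFER
Total differences: 3

3


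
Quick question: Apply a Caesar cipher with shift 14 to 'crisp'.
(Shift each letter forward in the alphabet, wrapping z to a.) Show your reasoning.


Shift each letter by 14: c -> q, r -> f, i -> w, s -> g, p -> d. Result: 'qfwgd'.

qfwgd


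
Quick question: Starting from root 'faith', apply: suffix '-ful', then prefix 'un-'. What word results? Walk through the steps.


Step 1: Add suffix '-ful' to 'faith' = 'faithful'
Step 2: Add prefix 'un-' to 'faithful' = 'unfaithful'

unfaithful


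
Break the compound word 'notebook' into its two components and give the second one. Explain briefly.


Split 'notebook' into 'note' + 'book'. The second part is 'book'.

book


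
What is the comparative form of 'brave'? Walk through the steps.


Apply comparative formation (ends in e: add -r): 'brave' -> 'braver'.

braver


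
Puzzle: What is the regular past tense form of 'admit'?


Apply rule: Double final consonant and add -ed. 'admit' becomes 'admitted'.

admitted


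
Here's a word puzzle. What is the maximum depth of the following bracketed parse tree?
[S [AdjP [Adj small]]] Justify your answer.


Count bracket nesting levels:
'[' at pos 0: depth = 1
'[' at pos 3: depth = 2
'[' at pos 9: depth = 3
Maximum depth reached: 3

3


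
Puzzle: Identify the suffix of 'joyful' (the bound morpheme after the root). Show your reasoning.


The word 'joyful' = 'joy' (root) + '-ful' (suffix). The suffix is '-ful'.

ful


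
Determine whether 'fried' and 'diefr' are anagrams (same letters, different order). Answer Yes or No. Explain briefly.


Sorted letters of 'fried': 'defir'
Sorted letters of 'diefr': 'defir'
They match.

Yes


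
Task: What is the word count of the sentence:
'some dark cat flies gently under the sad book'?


Split into words: some | dark | cat | flies | gently | under | the | sad | book = 9 words.

9


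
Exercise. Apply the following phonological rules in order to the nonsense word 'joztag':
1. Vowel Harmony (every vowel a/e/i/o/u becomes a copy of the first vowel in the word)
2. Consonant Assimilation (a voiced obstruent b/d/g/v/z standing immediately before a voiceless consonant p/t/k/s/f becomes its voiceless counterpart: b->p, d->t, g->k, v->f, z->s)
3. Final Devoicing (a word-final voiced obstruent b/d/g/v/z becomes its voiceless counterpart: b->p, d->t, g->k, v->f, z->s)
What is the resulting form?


Starting form: 'joztag'
Rule 1: Vowel Harmony: all vowels become 'o' (matching first vowel). 'joztag' -> 'joztog'
Rule 2: Consonant Assimilation: voiced obstruent before voiceless consonant becomes voiceless ('zt' -> 'st'). 'joztog' -> 'jostog'
Rule 3: Final Devoicing: word-final voiced obstruent 'g' becomes voiceless 'k'. 'jostog' -> 'jostok'
Final form: 'jostok'

jostok


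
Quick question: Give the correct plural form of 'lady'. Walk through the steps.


Apply rule: Change -y to -ies (consonant + y). 'lady' becomes 'ladies'.

ladies


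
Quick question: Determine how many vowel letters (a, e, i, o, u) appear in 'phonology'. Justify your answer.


Vowels in 'phonology': o, o, o = 3 vowels.

3


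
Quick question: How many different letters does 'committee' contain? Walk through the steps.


Unique letters in 'committee': {c, e, i, m, o, t} = 6 distinct letters.

6


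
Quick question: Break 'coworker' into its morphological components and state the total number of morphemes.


Step 1: Identify prefix: 'co' (meaning: together)
Step 2: Identify root: 'work'
Step 3: Identify suffix(es): 'er'
Decomposition: co- (prefix: together) + work (root) + -er (suffix: one who)
Total morphemes: 3

3 morphemes (co- (prefix: together) + work (root) + -er (suffix: one who))


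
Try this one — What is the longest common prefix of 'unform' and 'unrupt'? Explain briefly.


Compare from the start: 2 characters match: 'un'. Mismatch at position 3: 'f' vs 'r'.

un


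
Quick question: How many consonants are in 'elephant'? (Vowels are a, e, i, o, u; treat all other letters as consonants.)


Consonants in 'elephant': l, p, h, n, t = 5 consonants.

5


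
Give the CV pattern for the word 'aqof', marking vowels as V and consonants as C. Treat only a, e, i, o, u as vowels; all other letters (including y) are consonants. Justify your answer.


Letter mapping: a = V, q = C, o = V, f = C.

VCVC


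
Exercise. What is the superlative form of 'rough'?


Apply superlative formation (add -est): 'rough' -> 'roughest'.

roughest


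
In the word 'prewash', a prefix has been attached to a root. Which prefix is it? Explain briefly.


The word 'prewash' = 'pre' (prefix) + 'wash' (root). The prefix is 'pre'.

pre


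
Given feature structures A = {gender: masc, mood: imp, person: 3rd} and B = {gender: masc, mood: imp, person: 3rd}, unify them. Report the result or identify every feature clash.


Compare features:
gender: A=masc vs B=masc -> unified: masc
mood: A=imp vs B=imp -> unified: imp
person: A=3rd vs B=3rd -> unified: 3rd
No clashes found.

Unified: {gender: masc, mood: imp, person: 3rd}


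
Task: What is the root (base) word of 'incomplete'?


Remove prefix 'in' from 'incomplete' to get root 'complete'.

complete


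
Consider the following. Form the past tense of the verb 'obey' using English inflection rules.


Apply rule: Add -ed. 'obey' becomes 'obeyed'.

obeyed


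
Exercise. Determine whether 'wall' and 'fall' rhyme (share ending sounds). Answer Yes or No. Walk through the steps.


Rime (stressed vowel + following sounds) of 'wall': -all = /ɔːl/
Rime of 'fall': -all = /ɔːl/
/ɔːl/ and /ɔːl/ are the same ending sound, so the words rhyme.

Yes


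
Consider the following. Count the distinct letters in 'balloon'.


Unique letters in 'balloon': {a, b, l, n, o} = 5 distinct letters.

5


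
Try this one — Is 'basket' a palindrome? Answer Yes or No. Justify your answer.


Forward: 'basket'
Reversed: 'teksab'
They differ.

No


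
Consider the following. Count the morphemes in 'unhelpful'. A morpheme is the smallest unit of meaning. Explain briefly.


Decomposition: un- (prefix) + help (root) + -ful (suffix) = 3 morpheme(s)

3 morphemes
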